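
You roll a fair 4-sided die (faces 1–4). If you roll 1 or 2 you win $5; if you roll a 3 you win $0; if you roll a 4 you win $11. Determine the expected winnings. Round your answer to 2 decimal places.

$5.25

E[payout] = (1/4)·0 + (1/2)·5 + (1/4)·11 = 21/4
≈ $5.25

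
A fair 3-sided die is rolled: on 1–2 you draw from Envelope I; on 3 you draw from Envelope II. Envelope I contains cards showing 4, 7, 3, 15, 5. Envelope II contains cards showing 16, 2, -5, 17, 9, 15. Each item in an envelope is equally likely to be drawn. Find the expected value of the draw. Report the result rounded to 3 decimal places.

7.533

E[X | Envelope I] = (4 + 7 + 3 + 15 + 5)/5 = 34/5
E[X | Envelope II] = (16 + 2 − 5 + 17 + 9 + 15)/6 = 9
E[X] = (2/3)·34/5 + (1/3)·9 = 113/15 ≈ 7.533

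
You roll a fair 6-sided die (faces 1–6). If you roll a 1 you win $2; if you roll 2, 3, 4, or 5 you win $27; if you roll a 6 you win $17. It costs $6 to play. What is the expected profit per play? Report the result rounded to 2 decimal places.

$15.17

E[payout] = (1/6)·2 + (1/6)·17 + (2/3)·27 = 127/6
Expected profit = 127/6 − 6 = 91/6 ≈ $15.17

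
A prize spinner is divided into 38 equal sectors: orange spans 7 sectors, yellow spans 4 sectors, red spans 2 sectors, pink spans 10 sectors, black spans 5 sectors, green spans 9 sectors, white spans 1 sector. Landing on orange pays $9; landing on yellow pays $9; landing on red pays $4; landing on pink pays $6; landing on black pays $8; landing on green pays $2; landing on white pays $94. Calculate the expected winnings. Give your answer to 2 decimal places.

$8.39

E[payout] = (7/38)·9 + (4/38)·9 + (2/38)·4 + (10/38)·6 + (5/38)·8 + (9/38)·2 + (1/38)·94 = 319/38
≈ $8.39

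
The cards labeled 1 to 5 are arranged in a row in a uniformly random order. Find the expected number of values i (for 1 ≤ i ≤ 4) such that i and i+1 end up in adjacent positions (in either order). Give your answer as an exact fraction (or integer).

8/5

For each i ∈ {1,…,4}, let Xᵢ = 1 if i and i+1 are adjacent. P(Xᵢ=1) = 2·(5−1)!/5! = 2/5.
By linearity, E[ΣXᵢ] = (4)·(2/5) = 8/5.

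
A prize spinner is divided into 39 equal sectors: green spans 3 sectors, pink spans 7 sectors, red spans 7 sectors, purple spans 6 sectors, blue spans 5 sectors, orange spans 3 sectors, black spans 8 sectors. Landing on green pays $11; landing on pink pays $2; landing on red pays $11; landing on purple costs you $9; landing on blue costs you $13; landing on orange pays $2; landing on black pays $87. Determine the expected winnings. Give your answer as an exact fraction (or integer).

707/39 dollars

E[payout] = (3/39)·11 + (7/39)·2 + (7/39)·11 + (6/39)·(-9) + (5/39)·(-13) + (3/39)·2 + (8/39)·87 = 707/39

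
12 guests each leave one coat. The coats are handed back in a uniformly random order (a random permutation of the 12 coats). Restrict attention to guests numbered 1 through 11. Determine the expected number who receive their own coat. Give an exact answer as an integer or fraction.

Let Xᵢ = 1 if person i gets their own coat. For each i, P(Xᵢ=1) = 1/12.
By linearity of expectation, E[X₁+…+X_11] = 11·(1/12) = 11/12.

11/12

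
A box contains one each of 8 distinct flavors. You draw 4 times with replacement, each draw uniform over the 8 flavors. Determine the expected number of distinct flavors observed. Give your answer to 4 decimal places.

Let Xⱼ=1 if type j appears at least once. P(Xⱼ=1) = 1 − ((8−1)/8)^4 = 1695/4096.
E[#distinct] = 8·1695/4096 = 1695/512.
≈ 3.3105

3.3105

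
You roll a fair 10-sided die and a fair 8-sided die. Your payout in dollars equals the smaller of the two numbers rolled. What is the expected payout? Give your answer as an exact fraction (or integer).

69/20 dollars

Distribution of the smaller of the two numbers rolled: 1 w.p. 17/80, 2 w.p. 3/16, 3 w.p. 13/80, 4 w.p. 11/80, 5 w.p. 9/80, 6 w.p. 7/80, …
E[payout] = (17/80)·1 + (3/16)·2 + (13/80)·3 + (11/80)·4 + (9/80)·5 + (7/80)·6 + (1/16)·7 + (3/80)·8 = 69/20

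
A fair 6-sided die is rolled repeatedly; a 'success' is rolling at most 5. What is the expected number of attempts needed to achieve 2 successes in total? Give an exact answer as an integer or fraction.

12/5

By linearity (sum of 2 independent geometric waits), E[trials] = 2/p = 2/(5/6) = 12/5.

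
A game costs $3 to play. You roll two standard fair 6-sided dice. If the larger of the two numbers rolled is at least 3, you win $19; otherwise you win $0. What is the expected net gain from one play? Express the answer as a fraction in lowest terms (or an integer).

125/9 dollars

E[payout] = (1/9)·0 + (8/9)·19 = 152/9
Expected profit = 152/9 − 3 = 125/9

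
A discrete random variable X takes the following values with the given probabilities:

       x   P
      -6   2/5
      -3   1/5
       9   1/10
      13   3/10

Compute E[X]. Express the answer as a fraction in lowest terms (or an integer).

9/5

E[X] = (2/5)·(-6) + (1/5)·(-3) + (1/10)·9 + (3/10)·13
     = 9/5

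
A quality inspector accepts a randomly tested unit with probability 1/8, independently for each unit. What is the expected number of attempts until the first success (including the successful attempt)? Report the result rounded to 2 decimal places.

For a geometric distribution, E[trials] = 1/p = 1/(1/8) = 8.
≈ 8.00

8.00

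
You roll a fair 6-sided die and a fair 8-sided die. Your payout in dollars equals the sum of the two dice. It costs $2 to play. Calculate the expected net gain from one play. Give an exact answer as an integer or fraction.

$6

Distribution of the sum of the two dice: 2 w.p. 1/48, 3 w.p. 1/24, 4 w.p. 1/16, 5 w.p. 1/12, 6 w.p. 5/48, 7 w.p. 1/8, …
E[payout] = (1/48)·2 + (1/24)·3 + (1/16)·4 + (1/12)·5 + (5/48)·6 + (1/8)·7 + (1/8)·8 + (1/8)·9 + (5/48)·10 + (1/12)·11 + (1/16)·12 + (1/24)·13 + (1/48)·14 = 8
Expected profit = 8 − 2 = 6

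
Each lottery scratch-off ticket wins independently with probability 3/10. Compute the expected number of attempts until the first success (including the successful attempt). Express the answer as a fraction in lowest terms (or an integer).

10/3

For a geometric distribution, E[trials] = 1/p = 1/(3/10) = 10/3.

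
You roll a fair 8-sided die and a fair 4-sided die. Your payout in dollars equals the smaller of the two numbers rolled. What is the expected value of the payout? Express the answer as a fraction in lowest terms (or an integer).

Distribution of the smaller of the two numbers rolled: 1 w.p. 11/32, 2 w.p. 9/32, 3 w.p. 7/32, 4 w.p. 5/32
E[payout] = (11/32)·1 + (9/32)·2 + (7/32)·3 + (5/32)·4 = 35/16

35/16 dollars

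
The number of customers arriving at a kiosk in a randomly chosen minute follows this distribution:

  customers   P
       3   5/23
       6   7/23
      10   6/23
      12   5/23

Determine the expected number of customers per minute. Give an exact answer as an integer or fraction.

E[X] = (5/23)·3 + (7/23)·6 + (6/23)·10 + (5/23)·12
     = 177/23

177/23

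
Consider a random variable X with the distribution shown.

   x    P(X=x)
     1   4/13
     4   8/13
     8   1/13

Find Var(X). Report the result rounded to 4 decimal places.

3.6213

E[X] = (4/13)·1 + (8/13)·4 + (1/13)·8 = 44/13
E[X²] = (4/13)·1 + (8/13)·16 + (1/13)·64 = 196/13
Var(X) = 196/13 − (44/13)² = 612/169 ≈ 3.6213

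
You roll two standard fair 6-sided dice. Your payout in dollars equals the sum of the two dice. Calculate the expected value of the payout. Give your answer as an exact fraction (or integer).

$7

Distribution of the sum of the two dice: 2 w.p. 1/36, 3 w.p. 1/18, 4 w.p. 1/12, 5 w.p. 1/9, 6 w.p. 5/36, 7 w.p. 1/6, …
E[payout] = (1/36)·2 + (1/18)·3 + (1/12)·4 + (1/9)·5 + (5/36)·6 + (1/6)·7 + (5/36)·8 + (1/9)·9 + (1/12)·10 + (1/18)·11 + (1/36)·12 = 7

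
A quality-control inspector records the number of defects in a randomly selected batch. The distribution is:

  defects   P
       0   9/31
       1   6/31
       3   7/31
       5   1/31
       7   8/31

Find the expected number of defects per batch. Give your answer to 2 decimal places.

E[X] = (9/31)·0 + (6/31)·1 + (7/31)·3 + (1/31)·5 + (8/31)·7
     = 88/31 ≈ 2.84

2.84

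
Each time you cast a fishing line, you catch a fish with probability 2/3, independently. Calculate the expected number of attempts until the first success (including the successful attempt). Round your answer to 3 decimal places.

1.500

For a geometric distribution, E[trials] = 1/p = 1/(2/3) = 3/2.
≈ 1.500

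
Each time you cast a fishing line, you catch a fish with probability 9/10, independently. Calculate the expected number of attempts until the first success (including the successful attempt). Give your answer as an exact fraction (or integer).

10/9

For a geometric distribution, E[trials] = 1/p = 1/(9/10) = 10/9.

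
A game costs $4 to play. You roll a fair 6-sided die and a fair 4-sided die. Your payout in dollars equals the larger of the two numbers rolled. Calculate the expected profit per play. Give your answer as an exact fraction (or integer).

Distribution of the larger of the two numbers rolled: 1 w.p. 1/24, 2 w.p. 1/8, 3 w.p. 5/24, 4 w.p. 7/24, 5 w.p. 1/6, 6 w.p. 1/6
E[payout] = (1/24)·1 + (1/8)·2 + (5/24)·3 + (7/24)·4 + (1/6)·5 + (1/6)·6 = 47/12
Expected profit = 47/12 − 4 = -1/12

-1/12 dollars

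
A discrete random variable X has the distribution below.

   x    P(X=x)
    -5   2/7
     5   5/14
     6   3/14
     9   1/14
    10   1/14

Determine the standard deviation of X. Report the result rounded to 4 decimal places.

5.2644

E[X] = 3, E[X²] = 257/7
Var(X) = E[X²] − (E[X])² = 257/7 − 9 = 194/7
SD(X) = √(194/7) ≈ 5.2644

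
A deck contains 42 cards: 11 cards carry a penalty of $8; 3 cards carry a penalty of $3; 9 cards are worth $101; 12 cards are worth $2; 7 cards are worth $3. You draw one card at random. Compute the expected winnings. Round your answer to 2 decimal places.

$20.40

E[payout] = (11/42)·(-8) + (3/42)·(-3) + (9/42)·101 + (12/42)·2 + (7/42)·3 = 857/42
≈ $20.40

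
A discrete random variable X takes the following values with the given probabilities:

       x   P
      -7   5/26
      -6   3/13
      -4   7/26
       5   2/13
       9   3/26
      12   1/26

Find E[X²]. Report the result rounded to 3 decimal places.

40.769

E[X²] = (5/26)·49 + (3/13)·36 + (7/26)·16 + (2/13)·25 + (3/26)·81 + (1/26)·144
     = 530/13 ≈ 40.769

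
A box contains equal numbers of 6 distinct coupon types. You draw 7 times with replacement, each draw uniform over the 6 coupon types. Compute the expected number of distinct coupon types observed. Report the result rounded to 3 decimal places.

Let Xⱼ=1 if type j appears at least once. P(Xⱼ=1) = 1 − ((6−1)/6)^7 = 201811/279936.
E[#distinct] = 6·201811/279936 = 201811/46656.
≈ 4.326

4.326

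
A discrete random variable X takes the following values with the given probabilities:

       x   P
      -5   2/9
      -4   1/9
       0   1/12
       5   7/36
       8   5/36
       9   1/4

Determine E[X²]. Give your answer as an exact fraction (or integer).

E[X²] = (2/9)·25 + (1/9)·16 + (1/12)·0 + (7/36)·25 + (5/36)·64 + (1/4)·81
     = 124/3

124/3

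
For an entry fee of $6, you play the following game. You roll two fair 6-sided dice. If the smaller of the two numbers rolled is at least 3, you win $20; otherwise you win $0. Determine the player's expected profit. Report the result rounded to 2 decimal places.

E[payout] = (5/9)·0 + (4/9)·20 = 80/9
Expected profit = 80/9 − 6 = 26/9 ≈ $2.89

$2.89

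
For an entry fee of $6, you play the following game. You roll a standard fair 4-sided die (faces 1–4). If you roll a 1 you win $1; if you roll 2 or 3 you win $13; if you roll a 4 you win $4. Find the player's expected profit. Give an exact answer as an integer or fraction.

7/4 dollars

E[payout] = (1/4)·1 + (1/4)·4 + (1/2)·13 = 31/4
Expected profit = 31/4 − 6 = 7/4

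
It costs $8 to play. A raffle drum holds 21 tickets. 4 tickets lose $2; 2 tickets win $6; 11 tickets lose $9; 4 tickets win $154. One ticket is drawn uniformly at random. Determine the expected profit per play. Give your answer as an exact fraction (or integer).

353/21 dollars

E[payout] = (4/21)·(-2) + (2/21)·6 + (11/21)·(-9) + (4/21)·154 = 521/21
Expected profit = 521/21 − 8 = 353/21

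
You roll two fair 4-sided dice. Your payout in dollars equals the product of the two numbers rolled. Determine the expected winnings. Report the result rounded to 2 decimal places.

$6.25

Distribution of the product of the two numbers rolled: 1 w.p. 1/16, 2 w.p. 1/8, 3 w.p. 1/8, 4 w.p. 3/16, 6 w.p. 1/8, 8 w.p. 1/8, …
E[payout] = (1/16)·1 + (1/8)·2 + (1/8)·3 + (3/16)·4 + (1/8)·6 + (1/8)·8 + (1/16)·9 + (1/8)·12 + (1/16)·16 = 25/4
≈ $6.25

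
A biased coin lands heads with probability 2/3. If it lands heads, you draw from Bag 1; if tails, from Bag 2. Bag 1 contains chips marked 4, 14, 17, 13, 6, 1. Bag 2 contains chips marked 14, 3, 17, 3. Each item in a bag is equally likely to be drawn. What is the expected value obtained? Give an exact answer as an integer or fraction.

331/36

E[X | Bag 1] = (4 + 14 + 17 + 13 + 6 + 1)/6 = 55/6
E[X | Bag 2] = (14 + 3 + 17 + 3)/4 = 37/4
E[X] = (2/3)·55/6 + (1/3)·37/4 = 331/36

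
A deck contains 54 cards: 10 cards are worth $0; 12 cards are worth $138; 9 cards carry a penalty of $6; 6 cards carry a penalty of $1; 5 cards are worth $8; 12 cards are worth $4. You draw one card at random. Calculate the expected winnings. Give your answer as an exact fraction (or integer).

842/27 dollars

E[payout] = (10/54)·0 + (12/54)·138 + (9/54)·(-6) + (6/54)·(-1) + (5/54)·8 + (12/54)·4 = 842/27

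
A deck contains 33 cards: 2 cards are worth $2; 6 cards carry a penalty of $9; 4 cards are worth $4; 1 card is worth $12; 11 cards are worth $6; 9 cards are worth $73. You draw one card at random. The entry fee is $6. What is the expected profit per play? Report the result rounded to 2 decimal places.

E[payout] = (2/33)·2 + (6/33)·(-9) + (4/33)·4 + (1/33)·12 + (11/33)·6 + (9/33)·73 = 701/33
Expected profit = 701/33 − 6 = 503/33 ≈ $15.24

$15.24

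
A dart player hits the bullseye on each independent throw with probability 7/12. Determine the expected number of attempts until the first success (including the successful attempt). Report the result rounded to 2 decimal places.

For a geometric distribution, E[trials] = 1/p = 1/(7/12) = 12/7.
≈ 1.71

1.71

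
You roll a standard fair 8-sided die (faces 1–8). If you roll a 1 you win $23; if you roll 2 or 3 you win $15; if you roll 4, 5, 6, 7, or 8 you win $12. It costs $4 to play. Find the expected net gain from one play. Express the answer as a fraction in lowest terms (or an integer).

81/8 dollars

E[payout] = (5/8)·12 + (1/4)·15 + (1/8)·23 = 113/8
Expected profit = 113/8 − 4 = 81/8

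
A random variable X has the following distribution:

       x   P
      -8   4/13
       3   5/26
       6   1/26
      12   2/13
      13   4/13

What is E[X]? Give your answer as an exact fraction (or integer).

109/26

E[X] = (4/13)·(-8) + (5/26)·3 + (1/26)·6 + (2/13)·12 + (4/13)·13
     = 109/26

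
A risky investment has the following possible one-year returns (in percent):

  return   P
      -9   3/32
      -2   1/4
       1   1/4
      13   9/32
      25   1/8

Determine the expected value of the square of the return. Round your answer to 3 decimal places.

E[X²] = (3/32)·81 + (1/4)·4 + (1/4)·1 + (9/32)·169 + (1/8)·625
     = 269/2 ≈ 134.500

134.500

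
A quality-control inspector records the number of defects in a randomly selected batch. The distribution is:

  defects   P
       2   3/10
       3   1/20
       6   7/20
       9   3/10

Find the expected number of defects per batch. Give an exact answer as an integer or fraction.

111/20

E[X] = (3/10)·2 + (1/20)·3 + (7/20)·6 + (3/10)·9
     = 111/20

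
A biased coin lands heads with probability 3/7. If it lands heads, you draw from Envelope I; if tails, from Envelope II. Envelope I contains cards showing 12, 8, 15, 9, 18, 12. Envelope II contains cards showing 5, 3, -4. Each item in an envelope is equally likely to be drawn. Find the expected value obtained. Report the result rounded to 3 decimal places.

E[X | Envelope I] = (12 + 8 + 15 + 9 + 18 + 12)/6 = 37/3
E[X | Envelope II] = (5 + 3 − 4)/3 = 4/3
E[X] = (3/7)·37/3 + (4/7)·4/3 = 127/21 ≈ 6.048

6.048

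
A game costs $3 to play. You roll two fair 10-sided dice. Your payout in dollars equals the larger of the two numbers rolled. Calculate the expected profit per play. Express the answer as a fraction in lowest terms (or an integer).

83/20 dollars

Distribution of the larger of the two numbers rolled: 1 w.p. 1/100, 2 w.p. 3/100, 3 w.p. 1/20, 4 w.p. 7/100, 5 w.p. 9/100, 6 w.p. 11/100, …
E[payout] = (1/100)·1 + (3/100)·2 + (1/20)·3 + (7/100)·4 + (9/100)·5 + (11/100)·6 + (13/100)·7 + (3/20)·8 + (17/100)·9 + (19/100)·10 = 143/20
Expected profit = 143/20 − 3 = 83/20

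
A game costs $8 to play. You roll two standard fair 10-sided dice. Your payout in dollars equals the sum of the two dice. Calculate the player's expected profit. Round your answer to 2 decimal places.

$3.00

Distribution of the sum of the two dice: 2 w.p. 1/100, 3 w.p. 1/50, 4 w.p. 3/100, 5 w.p. 1/25, 6 w.p. 1/20, 7 w.p. 3/50, …
E[payout] = (1/100)·2 + (1/50)·3 + (3/100)·4 + (1/25)·5 + (1/20)·6 + (3/50)·7 + (7/100)·8 + (2/25)·9 + (9/100)·10 + (1/10)·11 + (9/100)·12 + (2/25)·13 + (7/100)·14 + (3/50)·15 + (1/20)·16 + (1/25)·17 + (3/100)·18 + (1/50)·19 + (1/100)·20 = 11
Expected profit = 11 − 8 = 3 ≈ $3.00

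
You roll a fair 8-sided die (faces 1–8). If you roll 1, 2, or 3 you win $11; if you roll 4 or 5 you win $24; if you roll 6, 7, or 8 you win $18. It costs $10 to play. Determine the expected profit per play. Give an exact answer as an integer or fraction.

E[payout] = (3/8)·11 + (3/8)·18 + (1/4)·24 = 135/8
Expected profit = 135/8 − 10 = 55/8

55/8 dollars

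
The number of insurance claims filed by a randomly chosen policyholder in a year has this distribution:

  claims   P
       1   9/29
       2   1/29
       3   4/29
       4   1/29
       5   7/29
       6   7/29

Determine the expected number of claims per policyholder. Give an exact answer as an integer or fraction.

E[X] = (9/29)·1 + (1/29)·2 + (4/29)·3 + (1/29)·4 + (7/29)·5 + (7/29)·6
     = 104/29

104/29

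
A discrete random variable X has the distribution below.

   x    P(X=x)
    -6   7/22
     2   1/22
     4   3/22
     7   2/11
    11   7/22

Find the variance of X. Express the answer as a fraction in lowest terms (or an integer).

E[X] = (7/22)·(-6) + (1/22)·2 + (3/22)·4 + (2/11)·7 + (7/22)·11 = 7/2
E[X²] = (7/22)·36 + (1/22)·4 + (3/22)·16 + (2/11)·49 + (7/22)·121 = 1347/22
Var(X) = 1347/22 − (7/2)² = 2155/44

2155/44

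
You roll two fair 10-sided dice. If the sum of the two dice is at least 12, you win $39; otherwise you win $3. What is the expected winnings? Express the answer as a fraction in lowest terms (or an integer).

E[payout] = (11/20)·3 + (9/20)·39 = 96/5

96/5 dollars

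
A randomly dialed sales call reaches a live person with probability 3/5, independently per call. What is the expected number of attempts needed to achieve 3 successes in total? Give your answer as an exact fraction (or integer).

By linearity (sum of 3 independent geometric waits), E[trials] = 3/p = 3/(3/5) = 5.

5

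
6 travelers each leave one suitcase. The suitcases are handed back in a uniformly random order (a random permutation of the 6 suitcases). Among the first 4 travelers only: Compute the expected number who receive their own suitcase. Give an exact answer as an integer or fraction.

Let Xᵢ = 1 if person i gets their own suitcase. For each i, P(Xᵢ=1) = 1/6.
By linearity of expectation, E[X₁+…+X_4] = 4·(1/6) = 2/3.

2/3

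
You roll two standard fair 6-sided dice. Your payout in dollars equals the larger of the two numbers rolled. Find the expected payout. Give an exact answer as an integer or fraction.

Distribution of the larger of the two numbers rolled: 1 w.p. 1/36, 2 w.p. 1/12, 3 w.p. 5/36, 4 w.p. 7/36, 5 w.p. 1/4, 6 w.p. 11/36
E[payout] = (1/36)·1 + (1/12)·2 + (5/36)·3 + (7/36)·4 + (1/4)·5 + (11/36)·6 = 161/36

161/36 dollars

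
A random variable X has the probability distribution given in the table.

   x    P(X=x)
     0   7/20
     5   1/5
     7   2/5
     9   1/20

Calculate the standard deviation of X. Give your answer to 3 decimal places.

3.254

E[X] = 17/4, E[X²] = 573/20
Var(X) = E[X²] − (E[X])² = 573/20 − 289/16 = 847/80
SD(X) = √(847/80) ≈ 3.254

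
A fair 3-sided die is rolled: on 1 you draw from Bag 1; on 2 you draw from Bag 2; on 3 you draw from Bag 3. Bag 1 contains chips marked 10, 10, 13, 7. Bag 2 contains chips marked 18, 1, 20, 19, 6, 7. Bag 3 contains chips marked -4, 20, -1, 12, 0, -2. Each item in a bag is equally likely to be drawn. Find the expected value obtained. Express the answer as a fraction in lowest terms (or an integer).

26/3

E[X | Bag 1] = (10 + 10 + 13 + 7)/4 = 10
E[X | Bag 2] = (18 + 1 + 20 + 19 + 6 + 7)/6 = 71/6
E[X | Bag 3] = (-4 + 20 − 1 + 12 + 0 − 2)/6 = 25/6
E[X] = (1/3)·10 + (1/3)·71/6 + (1/3)·25/6 = 26/3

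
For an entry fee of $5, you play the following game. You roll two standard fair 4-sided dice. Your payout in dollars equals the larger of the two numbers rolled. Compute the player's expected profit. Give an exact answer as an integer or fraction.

Distribution of the larger of the two numbers rolled: 1 w.p. 1/16, 2 w.p. 3/16, 3 w.p. 5/16, 4 w.p. 7/16
E[payout] = (1/16)·1 + (3/16)·2 + (5/16)·3 + (7/16)·4 = 25/8
Expected profit = 25/8 − 5 = -15/8

-15/8 dollars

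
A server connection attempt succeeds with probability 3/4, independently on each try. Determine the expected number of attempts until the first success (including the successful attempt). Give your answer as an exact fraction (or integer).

For a geometric distribution, E[trials] = 1/p = 1/(3/4) = 4/3.

4/3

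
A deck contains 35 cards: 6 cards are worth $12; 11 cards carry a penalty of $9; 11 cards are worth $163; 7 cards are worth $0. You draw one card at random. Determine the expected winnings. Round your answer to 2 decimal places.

E[payout] = (6/35)·12 + (11/35)·(-9) + (11/35)·163 + (7/35)·0 = 1766/35
≈ $50.46

$50.46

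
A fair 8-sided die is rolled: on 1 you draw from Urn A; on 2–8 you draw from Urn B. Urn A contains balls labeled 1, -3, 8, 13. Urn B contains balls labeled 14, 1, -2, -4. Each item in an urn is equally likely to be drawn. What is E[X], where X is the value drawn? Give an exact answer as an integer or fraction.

41/16

E[X | Urn A] = (1 − 3 + 8 + 13)/4 = 19/4
E[X | Urn B] = (14 + 1 − 2 − 4)/4 = 9/4
E[X] = (1/8)·19/4 + (7/8)·9/4 = 41/16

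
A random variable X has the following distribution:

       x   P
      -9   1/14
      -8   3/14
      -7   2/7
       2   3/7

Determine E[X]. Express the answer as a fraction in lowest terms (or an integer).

E[X] = (1/14)·(-9) + (3/14)·(-8) + (2/7)·(-7) + (3/7)·2
     = -7/2

-7/2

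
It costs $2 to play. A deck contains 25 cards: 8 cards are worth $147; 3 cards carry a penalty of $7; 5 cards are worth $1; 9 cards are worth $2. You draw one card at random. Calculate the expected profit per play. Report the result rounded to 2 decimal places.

$45.12

E[payout] = (8/25)·147 + (3/25)·(-7) + (5/25)·1 + (9/25)·2 = 1178/25
Expected profit = 1178/25 − 2 = 1128/25 ≈ $45.12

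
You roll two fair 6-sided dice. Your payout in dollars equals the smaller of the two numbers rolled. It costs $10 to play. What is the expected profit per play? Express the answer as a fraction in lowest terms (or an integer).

Distribution of the smaller of the two numbers rolled: 1 w.p. 11/36, 2 w.p. 1/4, 3 w.p. 7/36, 4 w.p. 5/36, 5 w.p. 1/12, 6 w.p. 1/36
E[payout] = (11/36)·1 + (1/4)·2 + (7/36)·3 + (5/36)·4 + (1/12)·5 + (1/36)·6 = 91/36
Expected profit = 91/36 − 10 = -269/36

-269/36 dollars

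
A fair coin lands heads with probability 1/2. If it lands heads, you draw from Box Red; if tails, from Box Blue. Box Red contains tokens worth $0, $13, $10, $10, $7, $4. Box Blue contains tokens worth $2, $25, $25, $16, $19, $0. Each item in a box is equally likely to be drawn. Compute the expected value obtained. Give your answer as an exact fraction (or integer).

131/12 dollars

E[X | Box Red] = (0 + 13 + 10 + 10 + 7 + 4)/6 = 22/3
E[X | Box Blue] = (2 + 25 + 25 + 16 + 19 + 0)/6 = 29/2
E[X] = (1/2)·22/3 + (1/2)·29/2 = 131/12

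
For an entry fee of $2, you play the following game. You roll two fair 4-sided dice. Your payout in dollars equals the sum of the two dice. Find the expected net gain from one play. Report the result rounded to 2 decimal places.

$3.00

Distribution of the sum of the two dice: 2 w.p. 1/16, 3 w.p. 1/8, 4 w.p. 3/16, 5 w.p. 1/4, 6 w.p. 3/16, 7 w.p. 1/8, …
E[payout] = (1/16)·2 + (1/8)·3 + (3/16)·4 + (1/4)·5 + (3/16)·6 + (1/8)·7 + (1/16)·8 = 5
Expected profit = 5 − 2 = 3 ≈ $3.00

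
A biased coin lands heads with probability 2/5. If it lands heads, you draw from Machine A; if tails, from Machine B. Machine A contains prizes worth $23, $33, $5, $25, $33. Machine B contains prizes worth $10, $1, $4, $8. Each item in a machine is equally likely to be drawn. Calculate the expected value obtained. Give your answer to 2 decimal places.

E[X | Machine A] = (23 + 33 + 5 + 25 + 33)/5 = 119/5
E[X | Machine B] = (10 + 1 + 4 + 8)/4 = 23/4
E[X] = (2/5)·119/5 + (3/5)·23/4 = 1297/100 ≈ 12.97

$12.97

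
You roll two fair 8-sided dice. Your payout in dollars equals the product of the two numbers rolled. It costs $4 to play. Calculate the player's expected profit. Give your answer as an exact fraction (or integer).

65/4 dollars

Distribution of the product of the two numbers rolled: 1 w.p. 1/64, 2 w.p. 1/32, 3 w.p. 1/32, 4 w.p. 3/64, 5 w.p. 1/32, 6 w.p. 1/16, …
E[payout] = (1/64)·1 + (1/32)·2 + (1/32)·3 + (3/64)·4 + (1/32)·5 + (1/16)·6 + (1/32)·7 + (1/16)·8 + (1/64)·9 + (1/32)·10 + (1/16)·12 + (1/32)·14 + (1/32)·15 + (3/64)·16 + (1/32)·18 + (1/32)·20 + (1/32)·21 + (1/16)·24 + (1/64)·25 + (1/32)·28 + (1/32)·30 + (1/32)·32 + (1/32)·35 + (1/64)·36 + (1/32)·40 + (1/32)·42 + (1/32)·48 + (1/64)·49 + (1/32)·56 + (1/64)·64 = 81/4
Expected profit = 81/4 − 4 = 65/4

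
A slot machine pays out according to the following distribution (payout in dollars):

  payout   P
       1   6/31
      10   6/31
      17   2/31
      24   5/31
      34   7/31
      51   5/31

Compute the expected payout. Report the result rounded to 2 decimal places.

E[X] = (6/31)·1 + (6/31)·10 + (2/31)·17 + (5/31)·24 + (7/31)·34 + (5/31)·51
     = 23 ≈ 23.00

$23.00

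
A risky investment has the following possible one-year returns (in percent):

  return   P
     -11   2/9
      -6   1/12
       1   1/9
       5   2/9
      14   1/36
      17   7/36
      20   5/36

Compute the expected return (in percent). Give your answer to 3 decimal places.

E[X] = (2/9)·(-11) + (1/12)·(-6) + (1/9)·1 + (2/9)·5 + (1/36)·14 + (7/36)·17 + (5/36)·20
     = 19/4 ≈ 4.750

4.750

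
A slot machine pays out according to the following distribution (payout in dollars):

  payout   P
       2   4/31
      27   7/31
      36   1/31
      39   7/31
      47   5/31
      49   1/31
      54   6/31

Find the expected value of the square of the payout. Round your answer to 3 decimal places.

1548.516

E[X²] = (4/31)·4 + (7/31)·729 + (1/31)·1296 + (7/31)·1521 + (5/31)·2209 + (1/31)·2401 + (6/31)·2916
     = 48004/31 ≈ 1548.516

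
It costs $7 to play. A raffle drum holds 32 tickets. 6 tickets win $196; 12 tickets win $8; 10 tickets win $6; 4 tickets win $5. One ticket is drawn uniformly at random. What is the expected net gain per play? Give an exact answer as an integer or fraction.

141/4 dollars

E[payout] = (6/32)·196 + (12/32)·8 + (10/32)·6 + (4/32)·5 = 169/4
Expected profit = 169/4 − 7 = 141/4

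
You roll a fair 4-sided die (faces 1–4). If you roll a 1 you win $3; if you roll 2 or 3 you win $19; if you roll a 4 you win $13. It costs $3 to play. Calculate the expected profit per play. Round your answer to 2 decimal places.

E[payout] = (1/4)·3 + (1/4)·13 + (1/2)·19 = 27/2
Expected profit = 27/2 − 3 = 21/2 ≈ $10.50

$10.50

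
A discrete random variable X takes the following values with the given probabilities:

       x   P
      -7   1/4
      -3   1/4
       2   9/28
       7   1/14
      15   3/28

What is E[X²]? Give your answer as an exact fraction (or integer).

E[X²] = (1/4)·49 + (1/4)·9 + (9/28)·4 + (1/14)·49 + (3/28)·225
     = 1215/28

1215/28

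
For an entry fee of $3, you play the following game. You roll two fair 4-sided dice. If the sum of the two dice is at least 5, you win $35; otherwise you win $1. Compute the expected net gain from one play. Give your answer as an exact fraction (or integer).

E[payout] = (3/8)·1 + (5/8)·35 = 89/4
Expected profit = 89/4 − 3 = 77/4

77/4 dollars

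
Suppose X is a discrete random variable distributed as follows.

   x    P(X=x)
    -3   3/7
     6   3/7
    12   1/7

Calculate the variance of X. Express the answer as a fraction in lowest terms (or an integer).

216/7

E[X] = (3/7)·(-3) + (3/7)·6 + (1/7)·12 = 3
E[X²] = (3/7)·9 + (3/7)·36 + (1/7)·144 = 279/7
Var(X) = 279/7 − (3)² = 216/7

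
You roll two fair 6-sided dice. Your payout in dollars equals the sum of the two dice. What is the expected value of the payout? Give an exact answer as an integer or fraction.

$7

Distribution of the sum of the two dice: 2 w.p. 1/36, 3 w.p. 1/18, 4 w.p. 1/12, 5 w.p. 1/9, 6 w.p. 5/36, 7 w.p. 1/6, …
E[payout] = (1/36)·2 + (1/18)·3 + (1/12)·4 + (1/9)·5 + (5/36)·6 + (1/6)·7 + (5/36)·8 + (1/9)·9 + (1/12)·10 + (1/18)·11 + (1/36)·12 = 7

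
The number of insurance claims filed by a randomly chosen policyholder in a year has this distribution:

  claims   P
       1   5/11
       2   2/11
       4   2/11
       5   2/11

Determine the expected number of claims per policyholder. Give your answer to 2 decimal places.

2.45

E[X] = (5/11)·1 + (2/11)·2 + (2/11)·4 + (2/11)·5
     = 27/11 ≈ 2.45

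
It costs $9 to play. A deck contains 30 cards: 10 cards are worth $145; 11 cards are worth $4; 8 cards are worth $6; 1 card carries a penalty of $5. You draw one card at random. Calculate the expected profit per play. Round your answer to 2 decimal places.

$42.23

E[payout] = (10/30)·145 + (11/30)·4 + (8/30)·6 + (1/30)·(-5) = 1537/30
Expected profit = 1537/30 − 9 = 1267/30 ≈ $42.23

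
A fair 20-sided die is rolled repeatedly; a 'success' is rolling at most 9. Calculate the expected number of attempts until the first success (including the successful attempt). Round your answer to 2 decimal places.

2.22

For a geometric distribution, E[trials] = 1/p = 1/(9/20) = 20/9.
≈ 2.22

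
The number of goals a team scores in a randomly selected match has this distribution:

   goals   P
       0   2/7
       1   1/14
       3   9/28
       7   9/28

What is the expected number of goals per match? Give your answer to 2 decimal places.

3.29

E[X] = (2/7)·0 + (1/14)·1 + (9/28)·3 + (9/28)·7
     = 23/7 ≈ 3.29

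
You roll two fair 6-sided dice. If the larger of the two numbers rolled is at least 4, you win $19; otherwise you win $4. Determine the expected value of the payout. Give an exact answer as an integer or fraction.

E[payout] = (1/4)·4 + (3/4)·19 = 61/4

61/4 dollars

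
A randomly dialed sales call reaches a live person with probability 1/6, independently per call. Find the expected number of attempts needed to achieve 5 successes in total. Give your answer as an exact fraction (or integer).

By linearity (sum of 5 independent geometric waits), E[trials] = 5/p = 5/(1/6) = 30.

30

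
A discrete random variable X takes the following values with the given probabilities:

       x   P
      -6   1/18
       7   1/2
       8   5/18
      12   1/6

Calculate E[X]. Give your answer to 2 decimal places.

7.39

E[X] = (1/18)·(-6) + (1/2)·7 + (5/18)·8 + (1/6)·12
     = 133/18 ≈ 7.39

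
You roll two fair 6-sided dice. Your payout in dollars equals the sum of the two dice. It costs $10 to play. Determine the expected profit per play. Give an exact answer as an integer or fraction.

-$3

Distribution of the sum of the two dice: 2 w.p. 1/36, 3 w.p. 1/18, 4 w.p. 1/12, 5 w.p. 1/9, 6 w.p. 5/36, 7 w.p. 1/6, …
E[payout] = (1/36)·2 + (1/18)·3 + (1/12)·4 + (1/9)·5 + (5/36)·6 + (1/6)·7 + (5/36)·8 + (1/9)·9 + (1/12)·10 + (1/18)·11 + (1/36)·12 = 7
Expected profit = 7 − 10 = -3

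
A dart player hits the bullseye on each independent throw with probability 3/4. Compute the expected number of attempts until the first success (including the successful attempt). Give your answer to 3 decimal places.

For a geometric distribution, E[trials] = 1/p = 1/(3/4) = 4/3.
≈ 1.333

1.333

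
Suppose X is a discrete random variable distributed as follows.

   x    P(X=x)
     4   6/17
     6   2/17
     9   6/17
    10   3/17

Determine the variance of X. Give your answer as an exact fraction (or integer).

E[X] = (6/17)·4 + (2/17)·6 + (6/17)·9 + (3/17)·10 = 120/17
E[X²] = (6/17)·16 + (2/17)·36 + (6/17)·81 + (3/17)·100 = 954/17
Var(X) = 954/17 − (120/17)² = 1818/289

1818/289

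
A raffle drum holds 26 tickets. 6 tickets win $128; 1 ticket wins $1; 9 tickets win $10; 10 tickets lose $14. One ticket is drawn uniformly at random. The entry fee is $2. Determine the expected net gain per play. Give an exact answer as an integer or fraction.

667/26 dollars

E[payout] = (6/26)·128 + (1/26)·1 + (9/26)·10 + (10/26)·(-14) = 719/26
Expected profit = 719/26 − 2 = 667/26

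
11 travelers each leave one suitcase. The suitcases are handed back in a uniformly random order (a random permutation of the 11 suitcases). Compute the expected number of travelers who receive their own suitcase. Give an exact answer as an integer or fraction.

1

Let Xᵢ = 1 if person i gets their own suitcase. For each i, P(Xᵢ=1) = 1/11.
By linearity of expectation, E[X₁+…+X_11] = 11·(1/11) = 1.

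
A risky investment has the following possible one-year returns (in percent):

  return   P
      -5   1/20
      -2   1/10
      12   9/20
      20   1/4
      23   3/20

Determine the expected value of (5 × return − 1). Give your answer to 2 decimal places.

66.00

E[5x-1] = (1/20)·(-26) + (1/10)·(-11) + (9/20)·59 + (1/4)·99 + (3/20)·114
     = 66 ≈ 66.00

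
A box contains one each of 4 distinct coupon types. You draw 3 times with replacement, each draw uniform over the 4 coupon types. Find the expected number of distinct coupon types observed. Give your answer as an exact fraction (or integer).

37/16

Let Xⱼ=1 if type j appears at least once. P(Xⱼ=1) = 1 − ((4−1)/4)^3 = 37/64.
E[#distinct] = 4·37/64 = 37/16.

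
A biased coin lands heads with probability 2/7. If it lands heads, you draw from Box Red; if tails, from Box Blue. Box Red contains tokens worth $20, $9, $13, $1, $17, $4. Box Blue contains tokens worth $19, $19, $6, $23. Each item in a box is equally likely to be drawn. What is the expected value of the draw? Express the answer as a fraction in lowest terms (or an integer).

1261/84 dollars

E[X | Box Red] = (20 + 9 + 13 + 1 + 17 + 4)/6 = 32/3
E[X | Box Blue] = (19 + 19 + 6 + 23)/4 = 67/4
E[X] = (2/7)·32/3 + (5/7)·67/4 = 1261/84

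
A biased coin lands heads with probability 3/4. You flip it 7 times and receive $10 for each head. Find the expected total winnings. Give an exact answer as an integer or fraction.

105/2 dollars

E[#heads] = 7·3/4 = 21/4 (linearity over flips).
E[winnings] = 10·21/4 = 105/2.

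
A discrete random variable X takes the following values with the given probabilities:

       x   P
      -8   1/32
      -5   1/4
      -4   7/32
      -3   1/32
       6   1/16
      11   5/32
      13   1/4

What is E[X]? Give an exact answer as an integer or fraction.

E[X] = (1/32)·(-8) + (1/4)·(-5) + (7/32)·(-4) + (1/32)·(-3) + (1/16)·6 + (5/32)·11 + (1/4)·13
     = 23/8

23/8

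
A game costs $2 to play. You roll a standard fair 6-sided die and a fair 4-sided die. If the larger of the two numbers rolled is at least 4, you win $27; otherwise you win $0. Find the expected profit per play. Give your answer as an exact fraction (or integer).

E[payout] = (3/8)·0 + (5/8)·27 = 135/8
Expected profit = 135/8 − 2 = 119/8

119/8 dollars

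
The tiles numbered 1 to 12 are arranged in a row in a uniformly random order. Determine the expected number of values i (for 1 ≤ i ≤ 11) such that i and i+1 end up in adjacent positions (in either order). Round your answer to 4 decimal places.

1.8333

For each i ∈ {1,…,11}, let Xᵢ = 1 if i and i+1 are adjacent. P(Xᵢ=1) = 2·(12−1)!/12! = 2/12.
By linearity, E[ΣXᵢ] = (11)·(2/12) = 11/6.
≈ 1.8333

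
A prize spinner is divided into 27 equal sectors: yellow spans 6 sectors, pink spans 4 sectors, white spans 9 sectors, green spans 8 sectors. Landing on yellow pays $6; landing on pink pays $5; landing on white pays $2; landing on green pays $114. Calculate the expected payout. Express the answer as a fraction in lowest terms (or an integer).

986/27 dollars

E[payout] = (6/27)·6 + (4/27)·5 + (9/27)·2 + (8/27)·114 = 986/27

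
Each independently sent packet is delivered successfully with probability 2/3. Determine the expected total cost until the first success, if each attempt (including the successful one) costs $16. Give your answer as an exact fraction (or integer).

$24

E[#attempts] = 1/p = 3/2; E[cost] = 16·3/2 = 24.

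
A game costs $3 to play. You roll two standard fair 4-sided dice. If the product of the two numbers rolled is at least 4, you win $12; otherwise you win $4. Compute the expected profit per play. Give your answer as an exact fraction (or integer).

13/2 dollars

E[payout] = (5/16)·4 + (11/16)·12 = 19/2
Expected profit = 19/2 − 3 = 13/2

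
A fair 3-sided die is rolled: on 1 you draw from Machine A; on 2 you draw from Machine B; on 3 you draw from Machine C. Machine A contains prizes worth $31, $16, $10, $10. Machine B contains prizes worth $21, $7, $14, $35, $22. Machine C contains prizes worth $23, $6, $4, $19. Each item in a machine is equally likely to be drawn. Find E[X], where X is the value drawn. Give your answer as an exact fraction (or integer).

991/60 dollars

E[X | Machine A] = (31 + 16 + 10 + 10)/4 = 67/4
E[X | Machine B] = (21 + 7 + 14 + 35 + 22)/5 = 99/5
E[X | Machine C] = (23 + 6 + 4 + 19)/4 = 13
E[X] = (1/3)·67/4 + (1/3)·99/5 + (1/3)·13 = 991/60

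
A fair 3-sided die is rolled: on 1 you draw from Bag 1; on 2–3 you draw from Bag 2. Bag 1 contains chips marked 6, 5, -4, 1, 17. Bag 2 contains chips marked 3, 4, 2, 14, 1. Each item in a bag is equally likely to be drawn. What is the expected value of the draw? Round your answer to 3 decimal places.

4.867

E[X | Bag 1] = (6 + 5 − 4 + 1 + 17)/5 = 5
E[X | Bag 2] = (3 + 4 + 2 + 14 + 1)/5 = 24/5
E[X] = (1/3)·5 + (2/3)·24/5 = 73/15 ≈ 4.867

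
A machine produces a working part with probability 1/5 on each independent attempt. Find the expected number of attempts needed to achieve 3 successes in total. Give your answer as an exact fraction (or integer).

15

By linearity (sum of 3 independent geometric waits), E[trials] = 3/p = 3/(1/5) = 15.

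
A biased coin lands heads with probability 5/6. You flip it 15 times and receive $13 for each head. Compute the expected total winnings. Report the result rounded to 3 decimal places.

E[#heads] = 15·5/6 = 25/2 (linearity over flips).
E[winnings] = 13·25/2 = 325/2.
≈ 162.500

$162.500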